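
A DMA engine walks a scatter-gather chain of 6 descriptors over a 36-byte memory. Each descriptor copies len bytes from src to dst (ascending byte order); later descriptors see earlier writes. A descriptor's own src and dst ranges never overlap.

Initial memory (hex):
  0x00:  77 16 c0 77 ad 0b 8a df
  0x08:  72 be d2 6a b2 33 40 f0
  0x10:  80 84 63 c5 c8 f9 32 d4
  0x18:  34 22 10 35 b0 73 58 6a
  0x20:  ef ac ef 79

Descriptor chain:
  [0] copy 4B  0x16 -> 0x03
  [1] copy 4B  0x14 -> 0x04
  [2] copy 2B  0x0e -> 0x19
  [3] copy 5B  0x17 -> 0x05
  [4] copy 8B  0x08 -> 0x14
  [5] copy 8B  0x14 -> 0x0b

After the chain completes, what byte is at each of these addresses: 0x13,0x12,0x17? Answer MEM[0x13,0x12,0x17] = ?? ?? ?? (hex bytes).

MEM[0x13,0x12,0x17] = c5 f0 6a

#0 dst[0x03+4] := {0x32,0xd4,0x34,0x22}
#1 dst[0x04+4] := {0xc8,0xf9,0x32,0xd4}
#2 dst[0x19+2] := {0x40,0xf0}
#3 dst[0x05+5] := {0xd4,0x34,0x40,0xf0,0x35}
#4 dst[0x14+8] := {0xf0,0x35,0xd2,0x6a,0xb2,0x33,0x40,0xf0}
#5 dst[0x0b+8] := {0xf0,0x35,0xd2,0x6a,0xb2,0x33,0x40,0xf0}
query mem[0x13]=0xc5, mem[0x12]=0xf0, mem[0x17]=0x6a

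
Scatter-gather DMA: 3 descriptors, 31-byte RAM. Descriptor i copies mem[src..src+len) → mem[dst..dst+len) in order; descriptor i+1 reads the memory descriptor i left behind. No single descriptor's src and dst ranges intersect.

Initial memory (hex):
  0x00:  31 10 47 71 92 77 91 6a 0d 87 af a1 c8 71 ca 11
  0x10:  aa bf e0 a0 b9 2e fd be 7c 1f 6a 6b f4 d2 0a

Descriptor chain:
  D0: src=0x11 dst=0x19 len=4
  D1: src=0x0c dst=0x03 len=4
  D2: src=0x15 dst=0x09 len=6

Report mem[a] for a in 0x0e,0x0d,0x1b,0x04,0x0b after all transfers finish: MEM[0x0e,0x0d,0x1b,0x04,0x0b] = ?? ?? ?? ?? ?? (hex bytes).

D0: mem[0x19..0x1c] <- [bf e0 a0 b9]
D1: mem[0x03..0x06] <- [c8 71 ca 11]
D2: mem[0x09..0x0e] <- [2e fd be 7c bf e0]
query mem[0x0e]=0xe0, mem[0x0d]=0xbf, mem[0x1b]=0xa0, mem[0x04]=0x71, mem[0x0b]=0xbe

MEM[0x0e,0x0d,0x1b,0x04,0x0b] = e0 bf a0 71 be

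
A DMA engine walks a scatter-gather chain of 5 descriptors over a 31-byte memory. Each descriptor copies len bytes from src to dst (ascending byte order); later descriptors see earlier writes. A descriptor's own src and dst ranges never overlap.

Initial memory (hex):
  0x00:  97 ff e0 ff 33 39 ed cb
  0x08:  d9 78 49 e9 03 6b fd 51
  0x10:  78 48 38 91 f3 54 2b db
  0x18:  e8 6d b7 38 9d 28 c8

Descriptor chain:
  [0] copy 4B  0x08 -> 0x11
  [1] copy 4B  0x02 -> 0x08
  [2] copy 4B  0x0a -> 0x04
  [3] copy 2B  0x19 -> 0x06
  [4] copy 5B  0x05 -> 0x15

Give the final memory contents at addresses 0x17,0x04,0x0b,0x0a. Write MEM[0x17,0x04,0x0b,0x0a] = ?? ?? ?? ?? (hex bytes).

MEM[0x17,0x04,0x0b,0x0a] = b7 33 39 33

[0] 0x08->0x11 len=4 : d9 78 49 e9
[1] 0x02->0x08 len=4 : e0 ff 33 39
[2] 0x0a->0x04 len=4 : 33 39 03 6b
[3] 0x19->0x06 len=2 : 6d b7
[4] 0x05->0x15 len=5 : 39 6d b7 e0 ff
query mem[0x17]=0xb7, mem[0x04]=0x33, mem[0x0b]=0x39, mem[0x0a]=0x33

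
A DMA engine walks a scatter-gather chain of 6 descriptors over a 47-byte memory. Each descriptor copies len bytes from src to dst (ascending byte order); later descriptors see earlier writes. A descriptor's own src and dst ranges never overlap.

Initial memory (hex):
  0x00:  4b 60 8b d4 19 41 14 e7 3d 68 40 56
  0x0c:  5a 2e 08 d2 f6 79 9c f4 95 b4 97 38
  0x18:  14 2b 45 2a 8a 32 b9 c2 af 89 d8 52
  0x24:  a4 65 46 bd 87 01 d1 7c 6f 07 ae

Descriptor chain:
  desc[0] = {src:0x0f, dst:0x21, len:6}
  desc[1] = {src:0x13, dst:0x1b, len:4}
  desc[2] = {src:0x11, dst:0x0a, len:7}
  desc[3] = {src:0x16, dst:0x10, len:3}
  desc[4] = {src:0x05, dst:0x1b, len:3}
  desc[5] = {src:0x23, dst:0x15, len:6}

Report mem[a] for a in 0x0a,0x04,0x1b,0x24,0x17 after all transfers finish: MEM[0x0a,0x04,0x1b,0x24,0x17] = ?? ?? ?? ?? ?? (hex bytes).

[0] 0x0f->0x21 len=6 : d2 f6 79 9c f4 95
[1] 0x13->0x1b len=4 : f4 95 b4 97
[2] 0x11->0x0a len=7 : 79 9c f4 95 b4 97 38
[3] 0x16->0x10 len=3 : 97 38 14
[4] 0x05->0x1b len=3 : 41 14 e7
[5] 0x23->0x15 len=6 : 79 9c f4 95 bd 87
query mem[0x0a]=0x79, mem[0x04]=0x19, mem[0x1b]=0x41, mem[0x24]=0x9c, mem[0x17]=0xf4

MEM[0x0a,0x04,0x1b,0x24,0x17] = 79 19 41 9c f4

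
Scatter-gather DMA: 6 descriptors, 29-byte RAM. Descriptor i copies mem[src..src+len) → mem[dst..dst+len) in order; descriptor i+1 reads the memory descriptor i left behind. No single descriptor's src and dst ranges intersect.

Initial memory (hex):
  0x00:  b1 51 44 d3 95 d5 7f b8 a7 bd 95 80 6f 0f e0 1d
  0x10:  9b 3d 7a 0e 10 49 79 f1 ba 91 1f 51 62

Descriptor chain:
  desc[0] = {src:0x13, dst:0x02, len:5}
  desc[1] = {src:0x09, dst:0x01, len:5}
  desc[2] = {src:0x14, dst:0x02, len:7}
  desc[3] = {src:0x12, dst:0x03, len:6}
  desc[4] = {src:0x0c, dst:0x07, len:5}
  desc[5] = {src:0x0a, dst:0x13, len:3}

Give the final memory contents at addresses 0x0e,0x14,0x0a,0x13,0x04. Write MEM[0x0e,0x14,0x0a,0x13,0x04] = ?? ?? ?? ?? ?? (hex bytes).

MEM[0x0e,0x14,0x0a,0x13,0x04] = e0 9b 1d 1d 0e

  after D0: wrote 5B at 0x02 = 0e104979f1
  after D1: wrote 5B at 0x01 = bd95806f0f
  after D2: wrote 7B at 0x02 = 104979f1ba911f
  after D3: wrote 6B at 0x03 = 7a0e104979f1
  after D4: wrote 5B at 0x07 = 6f0fe01d9b
  after D5: wrote 3B at 0x13 = 1d9b6f
query mem[0x0e]=0xe0, mem[0x14]=0x9b, mem[0x0a]=0x1d, mem[0x13]=0x1d, mem[0x04]=0x0e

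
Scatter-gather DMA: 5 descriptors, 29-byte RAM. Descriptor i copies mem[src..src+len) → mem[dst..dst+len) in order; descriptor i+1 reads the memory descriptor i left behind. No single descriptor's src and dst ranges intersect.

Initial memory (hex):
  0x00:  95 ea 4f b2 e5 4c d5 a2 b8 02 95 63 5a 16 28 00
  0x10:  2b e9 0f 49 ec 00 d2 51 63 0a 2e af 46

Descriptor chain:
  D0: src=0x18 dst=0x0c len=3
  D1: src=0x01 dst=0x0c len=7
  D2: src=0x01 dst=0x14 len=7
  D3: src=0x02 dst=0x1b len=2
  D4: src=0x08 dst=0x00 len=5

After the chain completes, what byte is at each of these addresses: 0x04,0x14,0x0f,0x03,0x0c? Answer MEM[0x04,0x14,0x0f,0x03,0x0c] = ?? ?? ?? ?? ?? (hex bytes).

MEM[0x04,0x14,0x0f,0x03,0x0c] = ea ea e5 63 ea

D0: mem[0x0c..0x0e] <- [63 0a 2e]
D1: mem[0x0c..0x12] <- [ea 4f b2 e5 4c d5 a2]
D2: mem[0x14..0x1a] <- [ea 4f b2 e5 4c d5 a2]
D3: mem[0x1b..0x1c] <- [4f b2]
D4: mem[0x00..0x04] <- [b8 02 95 63 ea]
query mem[0x04]=0xea, mem[0x14]=0xea, mem[0x0f]=0xe5, mem[0x03]=0x63, mem[0x0c]=0xea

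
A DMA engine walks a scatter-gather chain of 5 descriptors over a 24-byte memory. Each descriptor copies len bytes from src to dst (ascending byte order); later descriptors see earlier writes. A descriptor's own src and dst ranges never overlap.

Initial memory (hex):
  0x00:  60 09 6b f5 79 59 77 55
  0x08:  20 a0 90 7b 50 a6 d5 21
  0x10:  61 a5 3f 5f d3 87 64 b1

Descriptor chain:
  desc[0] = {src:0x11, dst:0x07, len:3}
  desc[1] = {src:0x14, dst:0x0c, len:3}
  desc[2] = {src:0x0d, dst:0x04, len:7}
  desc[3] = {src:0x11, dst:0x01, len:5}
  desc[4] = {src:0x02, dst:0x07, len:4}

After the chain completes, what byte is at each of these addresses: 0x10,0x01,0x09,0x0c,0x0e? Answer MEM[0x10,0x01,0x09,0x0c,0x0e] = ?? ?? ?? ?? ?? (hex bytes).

MEM[0x10,0x01,0x09,0x0c,0x0e] = 61 a5 d3 d3 64

#0 dst[0x07+3] := {0xa5,0x3f,0x5f}
#1 dst[0x0c+3] := {0xd3,0x87,0x64}
#2 dst[0x04+7] := {0x87,0x64,0x21,0x61,0xa5,0x3f,0x5f}
#3 dst[0x01+5] := {0xa5,0x3f,0x5f,0xd3,0x87}
#4 dst[0x07+4] := {0x3f,0x5f,0xd3,0x87}
query mem[0x10]=0x61, mem[0x01]=0xa5, mem[0x09]=0xd3, mem[0x0c]=0xd3, mem[0x0e]=0x64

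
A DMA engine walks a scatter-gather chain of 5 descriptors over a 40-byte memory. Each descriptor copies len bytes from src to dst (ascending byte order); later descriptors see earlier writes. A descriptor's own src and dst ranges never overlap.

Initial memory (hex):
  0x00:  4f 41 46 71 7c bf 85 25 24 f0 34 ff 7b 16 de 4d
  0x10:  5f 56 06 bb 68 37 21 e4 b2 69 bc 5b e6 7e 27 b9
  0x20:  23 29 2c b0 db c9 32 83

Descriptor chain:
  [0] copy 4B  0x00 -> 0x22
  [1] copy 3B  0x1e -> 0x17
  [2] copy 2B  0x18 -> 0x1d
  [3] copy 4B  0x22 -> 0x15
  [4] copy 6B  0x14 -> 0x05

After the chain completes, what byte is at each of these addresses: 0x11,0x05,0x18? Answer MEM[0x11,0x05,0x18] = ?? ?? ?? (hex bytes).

MEM[0x11,0x05,0x18] = 56 68 71

  after D0: wrote 4B at 0x22 = 4f414671
  after D1: wrote 3B at 0x17 = 27b923
  after D2: wrote 2B at 0x1d = b923
  after D3: wrote 4B at 0x15 = 4f414671
  after D4: wrote 6B at 0x05 = 684f41467123
query mem[0x11]=0x56, mem[0x05]=0x68, mem[0x18]=0x71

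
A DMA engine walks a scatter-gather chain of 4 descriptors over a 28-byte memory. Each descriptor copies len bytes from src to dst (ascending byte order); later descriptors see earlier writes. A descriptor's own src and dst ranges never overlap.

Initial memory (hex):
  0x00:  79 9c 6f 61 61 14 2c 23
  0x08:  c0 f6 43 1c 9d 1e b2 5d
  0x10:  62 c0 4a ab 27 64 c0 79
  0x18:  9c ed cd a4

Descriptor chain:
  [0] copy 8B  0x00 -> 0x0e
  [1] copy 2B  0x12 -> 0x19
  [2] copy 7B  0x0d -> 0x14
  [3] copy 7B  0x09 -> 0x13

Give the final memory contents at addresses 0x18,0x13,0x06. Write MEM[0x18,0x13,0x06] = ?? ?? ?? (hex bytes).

MEM[0x18,0x13,0x06] = 79 f6 2c

[0] 0x00->0x0e len=8 : 79 9c 6f 61 61 14 2c 23
[1] 0x12->0x19 len=2 : 61 14
[2] 0x0d->0x14 len=7 : 1e 79 9c 6f 61 61 14
[3] 0x09->0x13 len=7 : f6 43 1c 9d 1e 79 9c
query mem[0x18]=0x79, mem[0x13]=0xf6, mem[0x06]=0x2c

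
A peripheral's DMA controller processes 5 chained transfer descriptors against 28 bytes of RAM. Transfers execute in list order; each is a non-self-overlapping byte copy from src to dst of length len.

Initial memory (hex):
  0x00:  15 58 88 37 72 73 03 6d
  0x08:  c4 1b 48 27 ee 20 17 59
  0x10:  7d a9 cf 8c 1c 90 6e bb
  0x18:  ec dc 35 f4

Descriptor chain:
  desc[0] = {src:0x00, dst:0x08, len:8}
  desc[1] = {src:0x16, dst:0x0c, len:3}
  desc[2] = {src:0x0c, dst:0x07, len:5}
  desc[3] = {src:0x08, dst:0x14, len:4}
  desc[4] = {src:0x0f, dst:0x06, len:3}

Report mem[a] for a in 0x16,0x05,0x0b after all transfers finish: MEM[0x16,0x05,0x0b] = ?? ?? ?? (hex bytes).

#0 dst[0x08+8] := {0x15,0x58,0x88,0x37,0x72,0x73,0x03,0x6d}
#1 dst[0x0c+3] := {0x6e,0xbb,0xec}
#2 dst[0x07+5] := {0x6e,0xbb,0xec,0x6d,0x7d}
#3 dst[0x14+4] := {0xbb,0xec,0x6d,0x7d}
#4 dst[0x06+3] := {0x6d,0x7d,0xa9}
query mem[0x16]=0x6d, mem[0x05]=0x73, mem[0x0b]=0x7d

MEM[0x16,0x05,0x0b] = 6d 73 7d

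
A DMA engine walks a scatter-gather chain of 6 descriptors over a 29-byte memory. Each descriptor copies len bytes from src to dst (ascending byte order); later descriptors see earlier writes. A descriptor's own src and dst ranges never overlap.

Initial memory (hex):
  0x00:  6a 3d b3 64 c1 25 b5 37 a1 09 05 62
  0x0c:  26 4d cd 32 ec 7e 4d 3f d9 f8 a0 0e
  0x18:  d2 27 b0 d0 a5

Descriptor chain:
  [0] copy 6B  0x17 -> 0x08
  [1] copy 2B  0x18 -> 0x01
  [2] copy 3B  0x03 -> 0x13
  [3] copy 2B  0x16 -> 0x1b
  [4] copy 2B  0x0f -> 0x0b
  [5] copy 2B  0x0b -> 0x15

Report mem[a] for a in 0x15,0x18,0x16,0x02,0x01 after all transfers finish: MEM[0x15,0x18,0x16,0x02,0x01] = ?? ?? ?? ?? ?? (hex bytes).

D0: mem[0x08..0x0d] <- [0e d2 27 b0 d0 a5]
D1: mem[0x01..0x02] <- [d2 27]
D2: mem[0x13..0x15] <- [64 c1 25]
D3: mem[0x1b..0x1c] <- [a0 0e]
D4: mem[0x0b..0x0c] <- [32 ec]
D5: mem[0x15..0x16] <- [32 ec]
query mem[0x15]=0x32, mem[0x18]=0xd2, mem[0x16]=0xec, mem[0x02]=0x27, mem[0x01]=0xd2

MEM[0x15,0x18,0x16,0x02,0x01] = 32 d2 ec 27 d2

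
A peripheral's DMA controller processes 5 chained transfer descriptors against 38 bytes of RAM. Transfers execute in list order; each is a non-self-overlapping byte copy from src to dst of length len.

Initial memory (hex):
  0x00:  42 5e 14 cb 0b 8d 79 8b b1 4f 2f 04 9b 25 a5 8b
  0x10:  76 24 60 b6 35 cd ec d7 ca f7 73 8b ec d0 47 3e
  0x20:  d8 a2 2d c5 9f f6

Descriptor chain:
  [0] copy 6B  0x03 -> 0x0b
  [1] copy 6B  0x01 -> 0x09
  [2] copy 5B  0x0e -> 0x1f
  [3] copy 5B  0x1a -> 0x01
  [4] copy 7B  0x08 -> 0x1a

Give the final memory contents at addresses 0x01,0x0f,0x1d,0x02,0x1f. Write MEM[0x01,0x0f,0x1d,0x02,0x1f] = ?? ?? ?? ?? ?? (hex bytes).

  after D0: wrote 6B at 0x0b = cb0b8d798bb1
  after D1: wrote 6B at 0x09 = 5e14cb0b8d79
  after D2: wrote 5B at 0x1f = 798bb12460
  after D3: wrote 5B at 0x01 = 738becd047
  after D4: wrote 7B at 0x1a = b15e14cb0b8d79
query mem[0x01]=0x73, mem[0x0f]=0x8b, mem[0x1d]=0xcb, mem[0x02]=0x8b, mem[0x1f]=0x8d

MEM[0x01,0x0f,0x1d,0x02,0x1f] = 73 8b cb 8b 8d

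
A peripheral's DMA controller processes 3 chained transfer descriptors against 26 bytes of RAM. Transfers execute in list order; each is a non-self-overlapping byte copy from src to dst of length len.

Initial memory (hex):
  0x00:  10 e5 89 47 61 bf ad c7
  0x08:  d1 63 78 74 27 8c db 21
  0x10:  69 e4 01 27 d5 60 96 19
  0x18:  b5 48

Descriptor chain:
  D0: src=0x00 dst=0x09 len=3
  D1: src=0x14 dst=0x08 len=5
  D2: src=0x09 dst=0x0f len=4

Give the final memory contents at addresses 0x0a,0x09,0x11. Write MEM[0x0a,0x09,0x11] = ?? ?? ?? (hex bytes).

[0] 0x00->0x09 len=3 : 10 e5 89
[1] 0x14->0x08 len=5 : d5 60 96 19 b5
[2] 0x09->0x0f len=4 : 60 96 19 b5
query mem[0x0a]=0x96, mem[0x09]=0x60, mem[0x11]=0x19

MEM[0x0a,0x09,0x11] = 96 60 19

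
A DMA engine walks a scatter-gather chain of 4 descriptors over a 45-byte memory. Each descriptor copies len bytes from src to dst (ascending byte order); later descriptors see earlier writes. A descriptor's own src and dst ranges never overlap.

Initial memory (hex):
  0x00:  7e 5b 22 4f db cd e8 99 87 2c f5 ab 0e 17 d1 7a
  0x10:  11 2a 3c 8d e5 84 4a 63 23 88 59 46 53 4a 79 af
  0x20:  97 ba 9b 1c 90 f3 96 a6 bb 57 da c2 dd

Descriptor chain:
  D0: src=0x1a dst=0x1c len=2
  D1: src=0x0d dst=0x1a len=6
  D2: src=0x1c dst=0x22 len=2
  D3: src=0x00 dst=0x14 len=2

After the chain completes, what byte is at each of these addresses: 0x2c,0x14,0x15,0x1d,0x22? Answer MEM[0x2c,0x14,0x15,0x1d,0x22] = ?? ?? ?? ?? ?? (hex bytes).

  after D0: wrote 2B at 0x1c = 5946
  after D1: wrote 6B at 0x1a = 17d17a112a3c
  after D2: wrote 2B at 0x22 = 7a11
  after D3: wrote 2B at 0x14 = 7e5b
query mem[0x2c]=0xdd, mem[0x14]=0x7e, mem[0x15]=0x5b, mem[0x1d]=0x11, mem[0x22]=0x7a

MEM[0x2c,0x14,0x15,0x1d,0x22] = dd 7e 5b 11 7a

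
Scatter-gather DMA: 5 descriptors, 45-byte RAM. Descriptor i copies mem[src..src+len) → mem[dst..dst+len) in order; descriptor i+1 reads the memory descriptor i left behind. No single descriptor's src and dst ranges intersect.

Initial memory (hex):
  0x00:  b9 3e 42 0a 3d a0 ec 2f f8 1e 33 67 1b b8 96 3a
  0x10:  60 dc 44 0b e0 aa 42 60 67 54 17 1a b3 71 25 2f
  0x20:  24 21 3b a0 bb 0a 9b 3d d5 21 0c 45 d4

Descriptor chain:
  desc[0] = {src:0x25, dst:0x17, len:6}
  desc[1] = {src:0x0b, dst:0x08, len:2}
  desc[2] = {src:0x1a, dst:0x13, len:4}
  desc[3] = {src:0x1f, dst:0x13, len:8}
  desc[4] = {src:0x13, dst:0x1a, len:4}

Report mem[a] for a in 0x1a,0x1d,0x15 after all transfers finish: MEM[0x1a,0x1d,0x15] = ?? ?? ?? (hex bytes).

MEM[0x1a,0x1d,0x15] = 2f 3b 21

[0] 0x25->0x17 len=6 : 0a 9b 3d d5 21 0c
[1] 0x0b->0x08 len=2 : 67 1b
[2] 0x1a->0x13 len=4 : d5 21 0c 71
[3] 0x1f->0x13 len=8 : 2f 24 21 3b a0 bb 0a 9b
[4] 0x13->0x1a len=4 : 2f 24 21 3b
query mem[0x1a]=0x2f, mem[0x1d]=0x3b, mem[0x15]=0x21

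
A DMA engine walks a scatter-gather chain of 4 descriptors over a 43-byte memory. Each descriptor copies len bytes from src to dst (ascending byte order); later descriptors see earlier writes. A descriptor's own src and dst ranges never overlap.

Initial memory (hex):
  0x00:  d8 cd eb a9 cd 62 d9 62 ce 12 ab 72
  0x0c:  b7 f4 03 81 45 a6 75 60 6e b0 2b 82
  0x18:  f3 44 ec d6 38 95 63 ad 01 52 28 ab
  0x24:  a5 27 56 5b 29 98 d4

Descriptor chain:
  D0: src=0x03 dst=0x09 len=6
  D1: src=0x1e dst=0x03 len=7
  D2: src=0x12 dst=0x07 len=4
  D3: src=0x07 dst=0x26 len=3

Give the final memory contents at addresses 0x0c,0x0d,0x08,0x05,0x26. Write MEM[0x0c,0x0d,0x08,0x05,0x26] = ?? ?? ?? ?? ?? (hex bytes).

#0 dst[0x09+6] := {0xa9,0xcd,0x62,0xd9,0x62,0xce}
#1 dst[0x03+7] := {0x63,0xad,0x01,0x52,0x28,0xab,0xa5}
#2 dst[0x07+4] := {0x75,0x60,0x6e,0xb0}
#3 dst[0x26+3] := {0x75,0x60,0x6e}
query mem[0x0c]=0xd9, mem[0x0d]=0x62, mem[0x08]=0x60, mem[0x05]=0x01, mem[0x26]=0x75

MEM[0x0c,0x0d,0x08,0x05,0x26] = d9 62 60 01 75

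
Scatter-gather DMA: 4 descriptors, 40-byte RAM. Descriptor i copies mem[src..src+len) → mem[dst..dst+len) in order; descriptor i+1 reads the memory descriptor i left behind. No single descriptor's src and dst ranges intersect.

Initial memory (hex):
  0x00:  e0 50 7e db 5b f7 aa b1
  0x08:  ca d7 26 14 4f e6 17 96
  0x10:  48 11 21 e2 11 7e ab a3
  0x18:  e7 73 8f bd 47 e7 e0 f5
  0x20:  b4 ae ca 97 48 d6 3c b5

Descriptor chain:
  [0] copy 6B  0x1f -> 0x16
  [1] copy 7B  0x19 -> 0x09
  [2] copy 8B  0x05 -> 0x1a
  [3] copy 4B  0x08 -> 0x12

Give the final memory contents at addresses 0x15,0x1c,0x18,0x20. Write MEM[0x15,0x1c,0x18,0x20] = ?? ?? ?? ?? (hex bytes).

MEM[0x15,0x1c,0x18,0x20] = 48 b1 ae 48

[0] 0x1f->0x16 len=6 : f5 b4 ae ca 97 48
[1] 0x19->0x09 len=7 : ca 97 48 47 e7 e0 f5
[2] 0x05->0x1a len=8 : f7 aa b1 ca ca 97 48 47
[3] 0x08->0x12 len=4 : ca ca 97 48
query mem[0x15]=0x48, mem[0x1c]=0xb1, mem[0x18]=0xae, mem[0x20]=0x48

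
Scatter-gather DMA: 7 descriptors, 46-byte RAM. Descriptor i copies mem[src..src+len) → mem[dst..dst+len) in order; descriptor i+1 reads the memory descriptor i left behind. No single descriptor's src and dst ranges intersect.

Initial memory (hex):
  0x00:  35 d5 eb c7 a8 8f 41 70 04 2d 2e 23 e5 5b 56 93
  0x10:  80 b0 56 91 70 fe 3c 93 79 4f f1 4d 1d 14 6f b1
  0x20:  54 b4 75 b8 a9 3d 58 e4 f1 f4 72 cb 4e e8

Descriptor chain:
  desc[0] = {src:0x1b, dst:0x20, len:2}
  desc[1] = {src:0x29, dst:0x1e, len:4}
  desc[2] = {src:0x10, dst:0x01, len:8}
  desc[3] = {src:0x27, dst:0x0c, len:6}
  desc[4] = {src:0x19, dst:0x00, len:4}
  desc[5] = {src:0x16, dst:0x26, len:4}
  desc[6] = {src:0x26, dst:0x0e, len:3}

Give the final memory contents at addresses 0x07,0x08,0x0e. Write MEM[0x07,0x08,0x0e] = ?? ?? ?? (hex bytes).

MEM[0x07,0x08,0x0e] = 3c 93 3c

D0: mem[0x20..0x21] <- [4d 1d]
D1: mem[0x1e..0x21] <- [f4 72 cb 4e]
D2: mem[0x01..0x08] <- [80 b0 56 91 70 fe 3c 93]
D3: mem[0x0c..0x11] <- [e4 f1 f4 72 cb 4e]
D4: mem[0x00..0x03] <- [4f f1 4d 1d]
D5: mem[0x26..0x29] <- [3c 93 79 4f]
D6: mem[0x0e..0x10] <- [3c 93 79]
query mem[0x07]=0x3c, mem[0x08]=0x93, mem[0x0e]=0x3c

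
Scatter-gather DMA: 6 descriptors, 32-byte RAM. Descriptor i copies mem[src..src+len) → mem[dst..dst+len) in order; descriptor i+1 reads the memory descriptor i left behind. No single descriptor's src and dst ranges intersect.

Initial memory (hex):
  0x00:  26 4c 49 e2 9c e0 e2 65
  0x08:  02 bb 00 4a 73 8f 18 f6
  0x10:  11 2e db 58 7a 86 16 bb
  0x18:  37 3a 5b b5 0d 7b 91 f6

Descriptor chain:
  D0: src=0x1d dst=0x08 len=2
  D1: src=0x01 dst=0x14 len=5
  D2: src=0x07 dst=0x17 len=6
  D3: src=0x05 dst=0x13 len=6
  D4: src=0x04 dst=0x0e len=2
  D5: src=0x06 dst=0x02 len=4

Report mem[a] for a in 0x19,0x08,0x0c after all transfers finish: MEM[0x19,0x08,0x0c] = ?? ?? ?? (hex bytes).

[0] 0x1d->0x08 len=2 : 7b 91
[1] 0x01->0x14 len=5 : 4c 49 e2 9c e0
[2] 0x07->0x17 len=6 : 65 7b 91 00 4a 73
[3] 0x05->0x13 len=6 : e0 e2 65 7b 91 00
[4] 0x04->0x0e len=2 : 9c e0
[5] 0x06->0x02 len=4 : e2 65 7b 91
query mem[0x19]=0x91, mem[0x08]=0x7b, mem[0x0c]=0x73

MEM[0x19,0x08,0x0c] = 91 7b 73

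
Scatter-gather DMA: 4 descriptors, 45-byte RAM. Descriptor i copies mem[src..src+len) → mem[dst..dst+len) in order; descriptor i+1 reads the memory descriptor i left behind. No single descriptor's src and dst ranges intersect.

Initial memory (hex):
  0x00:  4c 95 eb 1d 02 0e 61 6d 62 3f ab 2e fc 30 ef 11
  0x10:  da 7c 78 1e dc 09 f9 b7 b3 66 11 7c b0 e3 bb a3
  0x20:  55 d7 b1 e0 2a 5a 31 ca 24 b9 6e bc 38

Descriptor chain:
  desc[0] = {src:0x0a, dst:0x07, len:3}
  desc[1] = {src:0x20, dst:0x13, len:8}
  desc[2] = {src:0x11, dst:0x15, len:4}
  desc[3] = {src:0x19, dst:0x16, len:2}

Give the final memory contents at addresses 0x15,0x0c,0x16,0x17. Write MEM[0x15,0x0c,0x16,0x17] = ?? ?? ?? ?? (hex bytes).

#0 dst[0x07+3] := {0xab,0x2e,0xfc}
#1 dst[0x13+8] := {0x55,0xd7,0xb1,0xe0,0x2a,0x5a,0x31,0xca}
#2 dst[0x15+4] := {0x7c,0x78,0x55,0xd7}
#3 dst[0x16+2] := {0x31,0xca}
query mem[0x15]=0x7c, mem[0x0c]=0xfc, mem[0x16]=0x31, mem[0x17]=0xca

MEM[0x15,0x0c,0x16,0x17] = 7c fc 31 ca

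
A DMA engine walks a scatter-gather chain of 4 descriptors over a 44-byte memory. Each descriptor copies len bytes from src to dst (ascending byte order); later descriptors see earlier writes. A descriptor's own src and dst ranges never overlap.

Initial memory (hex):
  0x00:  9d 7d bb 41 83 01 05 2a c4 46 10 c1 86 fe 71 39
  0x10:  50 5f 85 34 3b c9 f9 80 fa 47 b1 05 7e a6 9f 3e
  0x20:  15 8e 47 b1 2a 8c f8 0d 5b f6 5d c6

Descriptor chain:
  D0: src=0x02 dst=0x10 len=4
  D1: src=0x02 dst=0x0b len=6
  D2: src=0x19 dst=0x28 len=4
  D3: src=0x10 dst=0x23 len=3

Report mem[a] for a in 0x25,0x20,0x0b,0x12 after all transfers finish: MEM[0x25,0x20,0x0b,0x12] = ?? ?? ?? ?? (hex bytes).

MEM[0x25,0x20,0x0b,0x12] = 83 15 bb 83

D0: mem[0x10..0x13] <- [bb 41 83 01]
D1: mem[0x0b..0x10] <- [bb 41 83 01 05 2a]
D2: mem[0x28..0x2b] <- [47 b1 05 7e]
D3: mem[0x23..0x25] <- [2a 41 83]
query mem[0x25]=0x83, mem[0x20]=0x15, mem[0x0b]=0xbb, mem[0x12]=0x83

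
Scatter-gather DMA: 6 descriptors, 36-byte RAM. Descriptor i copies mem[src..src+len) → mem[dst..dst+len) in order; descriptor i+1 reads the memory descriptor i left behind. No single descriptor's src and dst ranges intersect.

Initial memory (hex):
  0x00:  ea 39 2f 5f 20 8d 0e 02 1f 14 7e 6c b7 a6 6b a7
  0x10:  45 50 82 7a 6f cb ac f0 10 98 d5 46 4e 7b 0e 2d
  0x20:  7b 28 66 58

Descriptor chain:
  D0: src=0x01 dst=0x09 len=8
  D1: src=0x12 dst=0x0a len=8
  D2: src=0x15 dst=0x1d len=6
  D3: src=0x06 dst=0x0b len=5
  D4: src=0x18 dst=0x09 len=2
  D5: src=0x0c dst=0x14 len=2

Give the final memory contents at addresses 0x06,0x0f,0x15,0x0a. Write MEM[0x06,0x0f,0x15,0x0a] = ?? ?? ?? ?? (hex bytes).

MEM[0x06,0x0f,0x15,0x0a] = 0e 82 1f 98

#0 dst[0x09+8] := {0x39,0x2f,0x5f,0x20,0x8d,0x0e,0x02,0x1f}
#1 dst[0x0a+8] := {0x82,0x7a,0x6f,0xcb,0xac,0xf0,0x10,0x98}
#2 dst[0x1d+6] := {0xcb,0xac,0xf0,0x10,0x98,0xd5}
#3 dst[0x0b+5] := {0x0e,0x02,0x1f,0x39,0x82}
#4 dst[0x09+2] := {0x10,0x98}
#5 dst[0x14+2] := {0x02,0x1f}
query mem[0x06]=0x0e, mem[0x0f]=0x82, mem[0x15]=0x1f, mem[0x0a]=0x98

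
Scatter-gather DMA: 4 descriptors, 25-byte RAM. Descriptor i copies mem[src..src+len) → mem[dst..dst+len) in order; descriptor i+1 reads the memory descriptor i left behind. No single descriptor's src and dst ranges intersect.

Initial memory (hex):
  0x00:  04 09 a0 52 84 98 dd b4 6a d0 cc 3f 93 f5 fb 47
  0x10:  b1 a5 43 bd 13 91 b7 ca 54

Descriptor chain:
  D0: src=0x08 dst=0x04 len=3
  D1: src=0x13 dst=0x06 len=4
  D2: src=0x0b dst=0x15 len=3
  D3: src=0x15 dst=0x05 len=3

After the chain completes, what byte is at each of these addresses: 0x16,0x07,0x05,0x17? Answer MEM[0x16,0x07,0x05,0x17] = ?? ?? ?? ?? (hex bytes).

MEM[0x16,0x07,0x05,0x17] = 93 f5 3f f5

  after D0: wrote 3B at 0x04 = 6ad0cc
  after D1: wrote 4B at 0x06 = bd1391b7
  after D2: wrote 3B at 0x15 = 3f93f5
  after D3: wrote 3B at 0x05 = 3f93f5
query mem[0x16]=0x93, mem[0x07]=0xf5, mem[0x05]=0x3f, mem[0x17]=0xf5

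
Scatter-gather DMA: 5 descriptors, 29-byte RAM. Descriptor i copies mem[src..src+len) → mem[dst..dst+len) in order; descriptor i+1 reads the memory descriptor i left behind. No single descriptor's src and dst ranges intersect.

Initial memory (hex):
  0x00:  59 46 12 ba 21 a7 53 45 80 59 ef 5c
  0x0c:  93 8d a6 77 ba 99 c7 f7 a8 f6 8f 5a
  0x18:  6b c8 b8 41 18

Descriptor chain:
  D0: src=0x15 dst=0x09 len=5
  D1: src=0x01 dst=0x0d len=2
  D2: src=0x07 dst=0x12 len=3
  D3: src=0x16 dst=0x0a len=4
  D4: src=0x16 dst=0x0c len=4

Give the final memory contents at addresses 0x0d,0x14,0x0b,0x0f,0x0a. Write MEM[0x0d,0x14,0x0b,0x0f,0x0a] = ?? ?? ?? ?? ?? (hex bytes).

MEM[0x0d,0x14,0x0b,0x0f,0x0a] = 5a f6 5a c8 8f

  after D0: wrote 5B at 0x09 = f68f5a6bc8
  after D1: wrote 2B at 0x0d = 4612
  after D2: wrote 3B at 0x12 = 4580f6
  after D3: wrote 4B at 0x0a = 8f5a6bc8
  after D4: wrote 4B at 0x0c = 8f5a6bc8
query mem[0x0d]=0x5a, mem[0x14]=0xf6, mem[0x0b]=0x5a, mem[0x0f]=0xc8, mem[0x0a]=0x8f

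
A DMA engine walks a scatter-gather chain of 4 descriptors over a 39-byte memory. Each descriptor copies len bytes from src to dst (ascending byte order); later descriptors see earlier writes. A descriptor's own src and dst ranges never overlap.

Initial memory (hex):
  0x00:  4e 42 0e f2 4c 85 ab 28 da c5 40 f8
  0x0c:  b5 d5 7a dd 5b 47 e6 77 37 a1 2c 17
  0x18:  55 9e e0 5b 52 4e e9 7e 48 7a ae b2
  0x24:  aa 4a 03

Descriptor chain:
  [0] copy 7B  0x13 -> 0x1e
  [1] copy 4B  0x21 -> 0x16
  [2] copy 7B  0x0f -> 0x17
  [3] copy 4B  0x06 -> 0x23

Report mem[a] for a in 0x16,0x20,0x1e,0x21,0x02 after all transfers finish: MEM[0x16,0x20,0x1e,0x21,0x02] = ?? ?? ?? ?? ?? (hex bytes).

#0 dst[0x1e+7] := {0x77,0x37,0xa1,0x2c,0x17,0x55,0x9e}
#1 dst[0x16+4] := {0x2c,0x17,0x55,0x9e}
#2 dst[0x17+7] := {0xdd,0x5b,0x47,0xe6,0x77,0x37,0xa1}
#3 dst[0x23+4] := {0xab,0x28,0xda,0xc5}
query mem[0x16]=0x2c, mem[0x20]=0xa1, mem[0x1e]=0x77, mem[0x21]=0x2c, mem[0x02]=0x0e

MEM[0x16,0x20,0x1e,0x21,0x02] = 2c a1 77 2c 0e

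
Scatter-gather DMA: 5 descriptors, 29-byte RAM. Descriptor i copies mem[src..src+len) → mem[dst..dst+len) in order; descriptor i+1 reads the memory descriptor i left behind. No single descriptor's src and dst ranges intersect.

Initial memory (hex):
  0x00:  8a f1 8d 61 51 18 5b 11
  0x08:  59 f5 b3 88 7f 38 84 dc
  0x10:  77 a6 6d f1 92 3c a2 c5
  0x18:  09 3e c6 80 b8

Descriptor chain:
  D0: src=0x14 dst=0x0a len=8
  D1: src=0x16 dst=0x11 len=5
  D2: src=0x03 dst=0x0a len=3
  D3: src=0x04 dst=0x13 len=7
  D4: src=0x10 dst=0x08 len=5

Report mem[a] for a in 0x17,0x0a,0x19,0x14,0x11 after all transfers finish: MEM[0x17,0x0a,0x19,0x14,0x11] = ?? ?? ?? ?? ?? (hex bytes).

MEM[0x17,0x0a,0x19,0x14,0x11] = 59 c5 61 18 a2

  after D0: wrote 8B at 0x0a = 923ca2c5093ec680
  after D1: wrote 5B at 0x11 = a2c5093ec6
  after D2: wrote 3B at 0x0a = 615118
  after D3: wrote 7B at 0x13 = 51185b1159f561
  after D4: wrote 5B at 0x08 = c6a2c55118
query mem[0x17]=0x59, mem[0x0a]=0xc5, mem[0x19]=0x61, mem[0x14]=0x18, mem[0x11]=0xa2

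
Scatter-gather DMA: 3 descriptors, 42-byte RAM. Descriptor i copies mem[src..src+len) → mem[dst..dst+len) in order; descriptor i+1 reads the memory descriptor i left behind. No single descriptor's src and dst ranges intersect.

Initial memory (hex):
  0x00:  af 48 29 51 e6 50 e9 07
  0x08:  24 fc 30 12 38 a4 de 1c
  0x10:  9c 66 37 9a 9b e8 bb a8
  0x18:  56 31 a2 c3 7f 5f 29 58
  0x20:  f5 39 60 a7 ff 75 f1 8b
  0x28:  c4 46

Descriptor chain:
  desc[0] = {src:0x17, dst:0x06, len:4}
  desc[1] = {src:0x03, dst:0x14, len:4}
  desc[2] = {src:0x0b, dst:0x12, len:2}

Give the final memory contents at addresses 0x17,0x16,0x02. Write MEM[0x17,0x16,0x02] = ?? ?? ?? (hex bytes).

MEM[0x17,0x16,0x02] = a8 50 29

D0: mem[0x06..0x09] <- [a8 56 31 a2]
D1: mem[0x14..0x17] <- [51 e6 50 a8]
D2: mem[0x12..0x13] <- [12 38]
query mem[0x17]=0xa8, mem[0x16]=0x50, mem[0x02]=0x29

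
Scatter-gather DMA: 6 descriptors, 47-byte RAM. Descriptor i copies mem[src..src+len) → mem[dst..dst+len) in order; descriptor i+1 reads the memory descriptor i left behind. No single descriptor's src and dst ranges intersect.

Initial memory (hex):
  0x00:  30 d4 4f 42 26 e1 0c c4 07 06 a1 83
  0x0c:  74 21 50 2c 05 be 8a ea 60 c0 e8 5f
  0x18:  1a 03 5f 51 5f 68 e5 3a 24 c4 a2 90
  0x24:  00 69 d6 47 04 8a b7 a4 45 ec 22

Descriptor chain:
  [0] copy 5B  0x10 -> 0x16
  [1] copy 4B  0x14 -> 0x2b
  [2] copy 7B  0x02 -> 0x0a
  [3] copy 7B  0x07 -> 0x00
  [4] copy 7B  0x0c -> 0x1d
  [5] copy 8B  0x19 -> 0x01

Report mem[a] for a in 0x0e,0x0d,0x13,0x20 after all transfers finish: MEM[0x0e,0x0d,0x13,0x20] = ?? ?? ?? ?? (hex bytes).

MEM[0x0e,0x0d,0x13,0x20] = 0c e1 ea c4

D0: mem[0x16..0x1a] <- [05 be 8a ea 60]
D1: mem[0x2b..0x2e] <- [60 c0 05 be]
D2: mem[0x0a..0x10] <- [4f 42 26 e1 0c c4 07]
D3: mem[0x00..0x06] <- [c4 07 06 4f 42 26 e1]
D4: mem[0x1d..0x23] <- [26 e1 0c c4 07 be 8a]
D5: mem[0x01..0x08] <- [ea 60 51 5f 26 e1 0c c4]
query mem[0x0e]=0x0c, mem[0x0d]=0xe1, mem[0x13]=0xea, mem[0x20]=0xc4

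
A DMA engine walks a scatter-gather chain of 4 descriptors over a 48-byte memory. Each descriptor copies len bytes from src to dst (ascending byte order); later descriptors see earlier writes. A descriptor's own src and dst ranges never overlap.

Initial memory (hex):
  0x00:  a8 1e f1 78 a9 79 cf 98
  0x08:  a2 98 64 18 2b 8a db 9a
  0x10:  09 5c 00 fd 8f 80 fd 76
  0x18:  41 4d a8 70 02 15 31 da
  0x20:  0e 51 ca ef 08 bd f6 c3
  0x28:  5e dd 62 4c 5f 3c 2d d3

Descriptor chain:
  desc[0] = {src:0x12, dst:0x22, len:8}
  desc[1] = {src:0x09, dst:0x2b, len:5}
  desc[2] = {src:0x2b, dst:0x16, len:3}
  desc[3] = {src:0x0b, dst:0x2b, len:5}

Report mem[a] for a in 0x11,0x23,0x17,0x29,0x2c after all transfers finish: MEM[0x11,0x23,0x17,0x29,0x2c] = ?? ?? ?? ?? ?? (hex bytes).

MEM[0x11,0x23,0x17,0x29,0x2c] = 5c fd 64 4d 2b

#0 dst[0x22+8] := {0x00,0xfd,0x8f,0x80,0xfd,0x76,0x41,0x4d}
#1 dst[0x2b+5] := {0x98,0x64,0x18,0x2b,0x8a}
#2 dst[0x16+3] := {0x98,0x64,0x18}
#3 dst[0x2b+5] := {0x18,0x2b,0x8a,0xdb,0x9a}
query mem[0x11]=0x5c, mem[0x23]=0xfd, mem[0x17]=0x64, mem[0x29]=0x4d, mem[0x2c]=0x2b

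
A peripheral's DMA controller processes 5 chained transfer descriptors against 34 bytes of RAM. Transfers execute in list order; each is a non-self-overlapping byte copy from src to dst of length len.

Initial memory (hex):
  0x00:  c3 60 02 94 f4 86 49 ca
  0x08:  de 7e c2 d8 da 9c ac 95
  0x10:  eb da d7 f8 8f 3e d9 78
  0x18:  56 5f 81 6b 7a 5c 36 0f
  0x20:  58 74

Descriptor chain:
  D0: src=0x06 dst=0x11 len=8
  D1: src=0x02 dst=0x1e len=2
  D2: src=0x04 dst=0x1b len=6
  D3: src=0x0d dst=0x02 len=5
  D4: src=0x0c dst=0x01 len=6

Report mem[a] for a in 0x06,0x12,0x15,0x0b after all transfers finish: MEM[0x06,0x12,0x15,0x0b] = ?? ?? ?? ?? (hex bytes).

MEM[0x06,0x12,0x15,0x0b] = 49 ca c2 d8

#0 dst[0x11+8] := {0x49,0xca,0xde,0x7e,0xc2,0xd8,0xda,0x9c}
#1 dst[0x1e+2] := {0x02,0x94}
#2 dst[0x1b+6] := {0xf4,0x86,0x49,0xca,0xde,0x7e}
#3 dst[0x02+5] := {0x9c,0xac,0x95,0xeb,0x49}
#4 dst[0x01+6] := {0xda,0x9c,0xac,0x95,0xeb,0x49}
query mem[0x06]=0x49, mem[0x12]=0xca, mem[0x15]=0xc2, mem[0x0b]=0xd8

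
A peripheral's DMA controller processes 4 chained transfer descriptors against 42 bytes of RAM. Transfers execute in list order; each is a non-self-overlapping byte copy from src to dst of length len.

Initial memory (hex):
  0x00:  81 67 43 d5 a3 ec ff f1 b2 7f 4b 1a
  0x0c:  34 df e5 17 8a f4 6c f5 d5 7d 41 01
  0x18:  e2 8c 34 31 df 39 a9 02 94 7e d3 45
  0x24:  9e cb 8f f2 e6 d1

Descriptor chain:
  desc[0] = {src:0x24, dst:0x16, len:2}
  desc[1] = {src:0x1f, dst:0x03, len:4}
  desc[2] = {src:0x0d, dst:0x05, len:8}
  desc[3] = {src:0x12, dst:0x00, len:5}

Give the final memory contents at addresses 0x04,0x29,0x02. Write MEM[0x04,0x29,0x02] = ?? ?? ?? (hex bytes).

#0 dst[0x16+2] := {0x9e,0xcb}
#1 dst[0x03+4] := {0x02,0x94,0x7e,0xd3}
#2 dst[0x05+8] := {0xdf,0xe5,0x17,0x8a,0xf4,0x6c,0xf5,0xd5}
#3 dst[0x00+5] := {0x6c,0xf5,0xd5,0x7d,0x9e}
query mem[0x04]=0x9e, mem[0x29]=0xd1, mem[0x02]=0xd5

MEM[0x04,0x29,0x02] = 9e d1 d5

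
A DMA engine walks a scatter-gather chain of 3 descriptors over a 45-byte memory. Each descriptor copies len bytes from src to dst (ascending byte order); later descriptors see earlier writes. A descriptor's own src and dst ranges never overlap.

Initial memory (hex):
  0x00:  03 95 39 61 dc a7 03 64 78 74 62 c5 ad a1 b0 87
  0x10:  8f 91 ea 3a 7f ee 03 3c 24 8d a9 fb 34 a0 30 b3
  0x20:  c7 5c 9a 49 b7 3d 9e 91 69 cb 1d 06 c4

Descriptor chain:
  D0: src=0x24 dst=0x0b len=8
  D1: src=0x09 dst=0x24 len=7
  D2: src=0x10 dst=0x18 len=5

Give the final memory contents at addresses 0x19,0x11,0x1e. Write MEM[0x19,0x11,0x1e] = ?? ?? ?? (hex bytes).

MEM[0x19,0x11,0x1e] = 1d 1d 30

#0 dst[0x0b+8] := {0xb7,0x3d,0x9e,0x91,0x69,0xcb,0x1d,0x06}
#1 dst[0x24+7] := {0x74,0x62,0xb7,0x3d,0x9e,0x91,0x69}
#2 dst[0x18+5] := {0xcb,0x1d,0x06,0x3a,0x7f}
query mem[0x19]=0x1d, mem[0x11]=0x1d, mem[0x1e]=0x30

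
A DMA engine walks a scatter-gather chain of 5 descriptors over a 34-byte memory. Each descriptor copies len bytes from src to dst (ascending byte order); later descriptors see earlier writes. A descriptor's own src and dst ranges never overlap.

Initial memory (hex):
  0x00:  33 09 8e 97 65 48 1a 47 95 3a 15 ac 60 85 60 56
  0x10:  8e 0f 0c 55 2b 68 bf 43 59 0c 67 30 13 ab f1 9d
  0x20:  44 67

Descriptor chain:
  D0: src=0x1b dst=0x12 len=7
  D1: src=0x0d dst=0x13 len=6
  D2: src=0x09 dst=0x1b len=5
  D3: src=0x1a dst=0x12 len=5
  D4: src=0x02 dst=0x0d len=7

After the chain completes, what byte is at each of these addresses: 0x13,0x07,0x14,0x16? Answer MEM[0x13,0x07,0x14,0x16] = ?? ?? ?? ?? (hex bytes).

[0] 0x1b->0x12 len=7 : 30 13 ab f1 9d 44 67
[1] 0x0d->0x13 len=6 : 85 60 56 8e 0f 30
[2] 0x09->0x1b len=5 : 3a 15 ac 60 85
[3] 0x1a->0x12 len=5 : 67 3a 15 ac 60
[4] 0x02->0x0d len=7 : 8e 97 65 48 1a 47 95
query mem[0x13]=0x95, mem[0x07]=0x47, mem[0x14]=0x15, mem[0x16]=0x60

MEM[0x13,0x07,0x14,0x16] = 95 47 15 60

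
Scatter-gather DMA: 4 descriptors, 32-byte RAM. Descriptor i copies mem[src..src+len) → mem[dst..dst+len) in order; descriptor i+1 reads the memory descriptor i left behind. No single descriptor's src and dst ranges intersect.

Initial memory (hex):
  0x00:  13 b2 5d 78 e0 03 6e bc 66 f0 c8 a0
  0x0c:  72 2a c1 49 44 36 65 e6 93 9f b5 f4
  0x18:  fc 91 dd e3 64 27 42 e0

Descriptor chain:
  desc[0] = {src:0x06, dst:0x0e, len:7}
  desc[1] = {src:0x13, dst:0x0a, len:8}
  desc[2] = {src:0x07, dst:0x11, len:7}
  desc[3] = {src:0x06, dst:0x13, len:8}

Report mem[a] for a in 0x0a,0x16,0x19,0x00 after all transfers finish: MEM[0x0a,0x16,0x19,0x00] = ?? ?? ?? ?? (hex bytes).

[0] 0x06->0x0e len=7 : 6e bc 66 f0 c8 a0 72
[1] 0x13->0x0a len=8 : a0 72 9f b5 f4 fc 91 dd
[2] 0x07->0x11 len=7 : bc 66 f0 a0 72 9f b5
[3] 0x06->0x13 len=8 : 6e bc 66 f0 a0 72 9f b5
query mem[0x0a]=0xa0, mem[0x16]=0xf0, mem[0x19]=0x9f, mem[0x00]=0x13

MEM[0x0a,0x16,0x19,0x00] = a0 f0 9f 13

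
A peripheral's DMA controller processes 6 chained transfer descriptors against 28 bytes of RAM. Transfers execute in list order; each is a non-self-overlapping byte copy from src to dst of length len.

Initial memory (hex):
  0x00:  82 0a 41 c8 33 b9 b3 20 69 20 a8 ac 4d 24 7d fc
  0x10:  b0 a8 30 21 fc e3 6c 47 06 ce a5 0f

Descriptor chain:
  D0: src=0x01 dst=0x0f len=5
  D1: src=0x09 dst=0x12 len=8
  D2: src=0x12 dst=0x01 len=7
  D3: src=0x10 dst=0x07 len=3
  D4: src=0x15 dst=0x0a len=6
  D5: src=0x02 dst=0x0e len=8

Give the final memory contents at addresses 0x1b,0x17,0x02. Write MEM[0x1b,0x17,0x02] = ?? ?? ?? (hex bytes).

[0] 0x01->0x0f len=5 : 0a 41 c8 33 b9
[1] 0x09->0x12 len=8 : 20 a8 ac 4d 24 7d 0a 41
[2] 0x12->0x01 len=7 : 20 a8 ac 4d 24 7d 0a
[3] 0x10->0x07 len=3 : 41 c8 20
[4] 0x15->0x0a len=6 : 4d 24 7d 0a 41 a5
[5] 0x02->0x0e len=8 : a8 ac 4d 24 7d 41 c8 20
query mem[0x1b]=0x0f, mem[0x17]=0x7d, mem[0x02]=0xa8

MEM[0x1b,0x17,0x02] = 0f 7d a8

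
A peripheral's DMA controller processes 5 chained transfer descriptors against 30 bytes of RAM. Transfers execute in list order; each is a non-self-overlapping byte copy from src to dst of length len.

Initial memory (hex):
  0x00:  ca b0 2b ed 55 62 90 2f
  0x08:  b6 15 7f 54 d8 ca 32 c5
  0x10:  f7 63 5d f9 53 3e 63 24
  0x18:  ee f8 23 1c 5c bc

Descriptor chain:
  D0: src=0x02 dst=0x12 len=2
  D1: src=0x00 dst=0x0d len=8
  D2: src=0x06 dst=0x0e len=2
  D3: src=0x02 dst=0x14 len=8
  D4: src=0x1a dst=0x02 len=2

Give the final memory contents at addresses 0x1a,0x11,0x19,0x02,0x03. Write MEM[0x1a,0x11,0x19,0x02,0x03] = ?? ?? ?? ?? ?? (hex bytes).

MEM[0x1a,0x11,0x19,0x02,0x03] = b6 55 2f b6 15

#0 dst[0x12+2] := {0x2b,0xed}
#1 dst[0x0d+8] := {0xca,0xb0,0x2b,0xed,0x55,0x62,0x90,0x2f}
#2 dst[0x0e+2] := {0x90,0x2f}
#3 dst[0x14+8] := {0x2b,0xed,0x55,0x62,0x90,0x2f,0xb6,0x15}
#4 dst[0x02+2] := {0xb6,0x15}
query mem[0x1a]=0xb6, mem[0x11]=0x55, mem[0x19]=0x2f, mem[0x02]=0xb6, mem[0x03]=0x15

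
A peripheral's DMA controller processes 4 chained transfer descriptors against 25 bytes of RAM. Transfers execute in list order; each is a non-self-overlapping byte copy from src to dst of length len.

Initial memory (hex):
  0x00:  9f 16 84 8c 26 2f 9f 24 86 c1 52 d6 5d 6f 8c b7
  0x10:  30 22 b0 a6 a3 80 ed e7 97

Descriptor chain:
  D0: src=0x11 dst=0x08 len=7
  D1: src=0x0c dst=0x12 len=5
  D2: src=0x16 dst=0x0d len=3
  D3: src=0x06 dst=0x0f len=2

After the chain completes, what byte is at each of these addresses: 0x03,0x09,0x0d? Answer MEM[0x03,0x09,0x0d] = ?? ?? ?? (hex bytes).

MEM[0x03,0x09,0x0d] = 8c b0 30

#0 dst[0x08+7] := {0x22,0xb0,0xa6,0xa3,0x80,0xed,0xe7}
#1 dst[0x12+5] := {0x80,0xed,0xe7,0xb7,0x30}
#2 dst[0x0d+3] := {0x30,0xe7,0x97}
#3 dst[0x0f+2] := {0x9f,0x24}
query mem[0x03]=0x8c, mem[0x09]=0xb0, mem[0x0d]=0x30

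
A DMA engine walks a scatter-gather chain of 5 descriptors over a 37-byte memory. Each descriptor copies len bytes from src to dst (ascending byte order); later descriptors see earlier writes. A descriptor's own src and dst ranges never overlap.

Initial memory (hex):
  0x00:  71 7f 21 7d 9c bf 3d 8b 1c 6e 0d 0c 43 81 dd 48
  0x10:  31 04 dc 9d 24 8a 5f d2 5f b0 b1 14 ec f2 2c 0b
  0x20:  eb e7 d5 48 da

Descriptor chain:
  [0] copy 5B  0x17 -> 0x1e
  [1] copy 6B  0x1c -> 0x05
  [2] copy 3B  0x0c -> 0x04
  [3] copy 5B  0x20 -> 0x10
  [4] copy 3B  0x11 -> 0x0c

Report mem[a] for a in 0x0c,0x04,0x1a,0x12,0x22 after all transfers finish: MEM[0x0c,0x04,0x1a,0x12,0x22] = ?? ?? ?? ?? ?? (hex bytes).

MEM[0x0c,0x04,0x1a,0x12,0x22] = b1 43 b1 14 14

D0: mem[0x1e..0x22] <- [d2 5f b0 b1 14]
D1: mem[0x05..0x0a] <- [ec f2 d2 5f b0 b1]
D2: mem[0x04..0x06] <- [43 81 dd]
D3: mem[0x10..0x14] <- [b0 b1 14 48 da]
D4: mem[0x0c..0x0e] <- [b1 14 48]
query mem[0x0c]=0xb1, mem[0x04]=0x43, mem[0x1a]=0xb1, mem[0x12]=0x14, mem[0x22]=0x14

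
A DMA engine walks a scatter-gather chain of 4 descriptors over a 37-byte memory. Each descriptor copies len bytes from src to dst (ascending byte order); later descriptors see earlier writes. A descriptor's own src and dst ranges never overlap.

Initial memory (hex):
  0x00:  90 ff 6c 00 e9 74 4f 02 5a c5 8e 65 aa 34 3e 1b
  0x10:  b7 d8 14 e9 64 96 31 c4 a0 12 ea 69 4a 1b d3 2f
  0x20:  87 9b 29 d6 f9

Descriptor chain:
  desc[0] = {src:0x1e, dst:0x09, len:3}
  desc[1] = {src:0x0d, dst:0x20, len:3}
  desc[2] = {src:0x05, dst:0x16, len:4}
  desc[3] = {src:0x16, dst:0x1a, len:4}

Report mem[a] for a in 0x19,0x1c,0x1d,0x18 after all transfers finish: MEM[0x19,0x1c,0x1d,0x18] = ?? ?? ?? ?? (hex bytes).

MEM[0x19,0x1c,0x1d,0x18] = 5a 02 5a 02

#0 dst[0x09+3] := {0xd3,0x2f,0x87}
#1 dst[0x20+3] := {0x34,0x3e,0x1b}
#2 dst[0x16+4] := {0x74,0x4f,0x02,0x5a}
#3 dst[0x1a+4] := {0x74,0x4f,0x02,0x5a}
query mem[0x19]=0x5a, mem[0x1c]=0x02, mem[0x1d]=0x5a, mem[0x18]=0x02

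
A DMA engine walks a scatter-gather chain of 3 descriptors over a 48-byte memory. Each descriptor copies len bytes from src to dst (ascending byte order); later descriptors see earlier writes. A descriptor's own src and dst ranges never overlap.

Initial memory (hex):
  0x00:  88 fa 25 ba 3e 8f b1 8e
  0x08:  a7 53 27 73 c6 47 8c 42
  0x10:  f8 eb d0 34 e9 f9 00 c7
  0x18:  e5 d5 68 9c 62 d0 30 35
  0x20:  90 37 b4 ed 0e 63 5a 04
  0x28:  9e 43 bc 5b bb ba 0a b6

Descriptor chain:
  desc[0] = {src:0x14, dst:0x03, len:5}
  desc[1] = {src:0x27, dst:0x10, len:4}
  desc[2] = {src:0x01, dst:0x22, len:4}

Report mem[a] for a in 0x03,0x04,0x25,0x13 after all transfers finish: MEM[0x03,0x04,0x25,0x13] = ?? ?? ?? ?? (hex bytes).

D0: mem[0x03..0x07] <- [e9 f9 00 c7 e5]
D1: mem[0x10..0x13] <- [04 9e 43 bc]
D2: mem[0x22..0x25] <- [fa 25 e9 f9]
query mem[0x03]=0xe9, mem[0x04]=0xf9, mem[0x25]=0xf9, mem[0x13]=0xbc

MEM[0x03,0x04,0x25,0x13] = e9 f9 f9 bc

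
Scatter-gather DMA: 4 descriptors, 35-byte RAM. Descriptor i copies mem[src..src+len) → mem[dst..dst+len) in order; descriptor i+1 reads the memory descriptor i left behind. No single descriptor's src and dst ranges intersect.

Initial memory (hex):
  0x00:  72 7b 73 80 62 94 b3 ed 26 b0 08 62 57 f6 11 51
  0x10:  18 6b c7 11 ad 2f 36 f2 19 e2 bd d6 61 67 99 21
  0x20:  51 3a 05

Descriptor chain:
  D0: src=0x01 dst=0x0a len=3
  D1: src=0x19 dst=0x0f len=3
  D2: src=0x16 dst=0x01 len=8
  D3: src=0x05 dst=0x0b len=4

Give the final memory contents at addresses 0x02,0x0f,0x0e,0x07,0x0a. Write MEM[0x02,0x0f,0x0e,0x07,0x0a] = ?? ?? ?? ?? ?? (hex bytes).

MEM[0x02,0x0f,0x0e,0x07,0x0a] = f2 e2 67 61 7b

[0] 0x01->0x0a len=3 : 7b 73 80
[1] 0x19->0x0f len=3 : e2 bd d6
[2] 0x16->0x01 len=8 : 36 f2 19 e2 bd d6 61 67
[3] 0x05->0x0b len=4 : bd d6 61 67
query mem[0x02]=0xf2, mem[0x0f]=0xe2, mem[0x0e]=0x67, mem[0x07]=0x61, mem[0x0a]=0x7b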